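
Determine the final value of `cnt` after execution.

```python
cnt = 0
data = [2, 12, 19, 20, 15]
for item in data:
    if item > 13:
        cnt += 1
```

Let's trace through this code step by step.

Initialize: cnt = 0
Initialize: data = [2, 12, 19, 20, 15]
Entering loop: for item in data:

After execution: cnt = 3
3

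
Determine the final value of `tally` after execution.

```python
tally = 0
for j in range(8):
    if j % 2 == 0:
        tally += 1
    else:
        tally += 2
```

Let's trace through this code step by step.

Initialize: tally = 0
Entering loop: for j in range(8):

After execution: tally = 12
12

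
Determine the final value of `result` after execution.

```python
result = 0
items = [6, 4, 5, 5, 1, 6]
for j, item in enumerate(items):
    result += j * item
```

Let's trace through this code step by step.

Initialize: result = 0
Initialize: items = [6, 4, 5, 5, 1, 6]
Entering loop: for j, item in enumerate(items):

After execution: result = 63
63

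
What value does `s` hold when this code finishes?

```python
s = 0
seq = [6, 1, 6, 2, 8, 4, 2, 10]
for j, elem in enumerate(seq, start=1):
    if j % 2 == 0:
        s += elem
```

Let's trace through this code step by step.

Initialize: s = 0
Initialize: seq = [6, 1, 6, 2, 8, 4, 2, 10]
Entering loop: for j, elem in enumerate(seq, start=1):

After execution: s = 17
17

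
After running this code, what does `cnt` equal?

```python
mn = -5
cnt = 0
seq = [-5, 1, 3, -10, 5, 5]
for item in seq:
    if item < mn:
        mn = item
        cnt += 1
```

Let's trace through this code step by step.

Initialize: mn = -5
Initialize: cnt = 0
Initialize: seq = [-5, 1, 3, -10, 5, 5]
Entering loop: for item in seq:

After execution: cnt = 1
1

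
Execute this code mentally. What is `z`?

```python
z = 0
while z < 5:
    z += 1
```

Let's trace through this code step by step.

Initialize: z = 0
Entering loop: while z < 5:

After execution: z = 5
5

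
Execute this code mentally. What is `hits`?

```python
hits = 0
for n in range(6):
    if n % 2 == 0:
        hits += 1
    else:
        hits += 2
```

Let's trace through this code step by step.

Initialize: hits = 0
Entering loop: for n in range(6):

After execution: hits = 9
9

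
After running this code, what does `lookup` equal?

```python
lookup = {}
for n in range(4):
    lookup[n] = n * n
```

Let's trace through this code step by step.

Initialize: lookup = {}
Entering loop: for n in range(4):

After execution: lookup = {0: 0, 1: 1, 2: 4, 3: 9}
{0: 0, 1: 1, 2: 4, 3: 9}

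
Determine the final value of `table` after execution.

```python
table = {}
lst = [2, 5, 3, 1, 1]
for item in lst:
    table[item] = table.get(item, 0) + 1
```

Let's trace through this code step by step.

Initialize: table = {}
Initialize: lst = [2, 5, 3, 1, 1]
Entering loop: for item in lst:

After execution: table = {2: 1, 5: 1, 3: 1, 1: 2}
{2: 1, 5: 1, 3: 1, 1: 2}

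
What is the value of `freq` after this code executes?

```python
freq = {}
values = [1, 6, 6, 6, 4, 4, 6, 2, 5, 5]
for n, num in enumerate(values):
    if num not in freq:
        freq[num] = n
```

Let's trace through this code step by step.

Initialize: freq = {}
Initialize: values = [1, 6, 6, 6, 4, 4, 6, 2, 5, 5]
Entering loop: for n, num in enumerate(values):

After execution: freq = {1: 0, 6: 1, 4: 4, 2: 7, 5: 8}
{1: 0, 6: 1, 4: 4, 2: 7, 5: 8}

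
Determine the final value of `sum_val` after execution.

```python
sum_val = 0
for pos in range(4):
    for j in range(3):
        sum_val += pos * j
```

Let's trace through this code step by step.

Initialize: sum_val = 0
Entering loop: for pos in range(4):

After execution: sum_val = 18
18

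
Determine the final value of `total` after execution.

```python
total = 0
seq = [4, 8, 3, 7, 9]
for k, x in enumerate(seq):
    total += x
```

Let's trace through this code step by step.

Initialize: total = 0
Initialize: seq = [4, 8, 3, 7, 9]
Entering loop: for k, x in enumerate(seq):

After execution: total = 31
31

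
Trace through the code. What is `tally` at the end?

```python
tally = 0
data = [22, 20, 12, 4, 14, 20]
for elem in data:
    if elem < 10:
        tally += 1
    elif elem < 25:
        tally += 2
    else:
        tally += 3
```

Let's trace through this code step by step.

Initialize: tally = 0
Initialize: data = [22, 20, 12, 4, 14, 20]
Entering loop: for elem in data:

After execution: tally = 11
11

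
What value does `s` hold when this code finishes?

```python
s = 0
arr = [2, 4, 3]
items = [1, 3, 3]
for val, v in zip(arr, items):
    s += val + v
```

Let's trace through this code step by step.

Initialize: s = 0
Initialize: arr = [2, 4, 3]
Initialize: items = [1, 3, 3]
Entering loop: for val, v in zip(arr, items):

After execution: s = 16
16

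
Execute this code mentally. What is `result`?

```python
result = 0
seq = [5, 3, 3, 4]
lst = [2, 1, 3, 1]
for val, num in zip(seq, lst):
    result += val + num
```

Let's trace through this code step by step.

Initialize: result = 0
Initialize: seq = [5, 3, 3, 4]
Initialize: lst = [2, 1, 3, 1]
Entering loop: for val, num in zip(seq, lst):

After execution: result = 22
22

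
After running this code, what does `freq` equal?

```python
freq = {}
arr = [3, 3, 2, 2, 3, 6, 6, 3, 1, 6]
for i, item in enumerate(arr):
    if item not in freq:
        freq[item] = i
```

Let's trace through this code step by step.

Initialize: freq = {}
Initialize: arr = [3, 3, 2, 2, 3, 6, 6, 3, 1, 6]
Entering loop: for i, item in enumerate(arr):

After execution: freq = {3: 0, 2: 2, 6: 5, 1: 8}
{3: 0, 2: 2, 6: 5, 1: 8}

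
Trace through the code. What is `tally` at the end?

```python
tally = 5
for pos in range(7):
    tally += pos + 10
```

Let's trace through this code step by step.

Initialize: tally = 5
Entering loop: for pos in range(7):

After execution: tally = 96
96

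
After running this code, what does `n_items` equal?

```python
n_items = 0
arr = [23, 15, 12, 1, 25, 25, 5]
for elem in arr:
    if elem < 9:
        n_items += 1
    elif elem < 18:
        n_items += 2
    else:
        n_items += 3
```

Let's trace through this code step by step.

Initialize: n_items = 0
Initialize: arr = [23, 15, 12, 1, 25, 25, 5]
Entering loop: for elem in arr:

After execution: n_items = 15
15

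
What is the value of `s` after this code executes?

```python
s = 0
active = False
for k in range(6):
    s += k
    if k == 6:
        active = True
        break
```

Let's trace through this code step by step.

Initialize: s = 0
Initialize: active = False
Entering loop: for k in range(6):

After execution: s = 15
15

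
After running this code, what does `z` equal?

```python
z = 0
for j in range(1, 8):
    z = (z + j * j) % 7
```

Let's trace through this code step by step.

Initialize: z = 0
Entering loop: for j in range(1, 8):

After execution: z = 0
0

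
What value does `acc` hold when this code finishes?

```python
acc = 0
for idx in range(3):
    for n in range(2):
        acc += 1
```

Let's trace through this code step by step.

Initialize: acc = 0
Entering loop: for idx in range(3):

After execution: acc = 6
6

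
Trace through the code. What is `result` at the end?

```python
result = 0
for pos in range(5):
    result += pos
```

Let's trace through this code step by step.

Initialize: result = 0
Entering loop: for pos in range(5):

After execution: result = 10
10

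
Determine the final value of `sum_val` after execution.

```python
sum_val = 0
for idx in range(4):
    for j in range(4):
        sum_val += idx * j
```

Let's trace through this code step by step.

Initialize: sum_val = 0
Entering loop: for idx in range(4):

After execution: sum_val = 36
36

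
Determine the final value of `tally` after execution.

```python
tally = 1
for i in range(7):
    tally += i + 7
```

Let's trace through this code step by step.

Initialize: tally = 1
Entering loop: for i in range(7):

After execution: tally = 71
71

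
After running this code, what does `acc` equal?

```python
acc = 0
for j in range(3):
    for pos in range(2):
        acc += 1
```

Let's trace through this code step by step.

Initialize: acc = 0
Entering loop: for j in range(3):

After execution: acc = 6
6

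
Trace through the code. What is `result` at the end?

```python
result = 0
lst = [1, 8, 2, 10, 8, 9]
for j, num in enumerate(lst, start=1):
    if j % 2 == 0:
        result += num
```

Let's trace through this code step by step.

Initialize: result = 0
Initialize: lst = [1, 8, 2, 10, 8, 9]
Entering loop: for j, num in enumerate(lst, start=1):

After execution: result = 27
27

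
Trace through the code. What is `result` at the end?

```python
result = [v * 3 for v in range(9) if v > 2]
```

Let's trace through this code step by step.

Initialize: result = [v * 3 for v in range(9) if v > 2]

After execution: result = [9, 12, 15, 18, 21, 24]
[9, 12, 15, 18, 21, 24]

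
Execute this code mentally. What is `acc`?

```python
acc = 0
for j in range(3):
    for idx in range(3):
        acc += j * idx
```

Let's trace through this code step by step.

Initialize: acc = 0
Entering loop: for j in range(3):

After execution: acc = 9
9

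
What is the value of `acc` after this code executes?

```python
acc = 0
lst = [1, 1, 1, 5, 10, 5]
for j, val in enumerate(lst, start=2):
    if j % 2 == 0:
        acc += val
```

Let's trace through this code step by step.

Initialize: acc = 0
Initialize: lst = [1, 1, 1, 5, 10, 5]
Entering loop: for j, val in enumerate(lst, start=2):

After execution: acc = 12
12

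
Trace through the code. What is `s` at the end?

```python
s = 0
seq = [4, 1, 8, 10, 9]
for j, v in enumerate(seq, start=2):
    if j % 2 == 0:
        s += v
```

Let's trace through this code step by step.

Initialize: s = 0
Initialize: seq = [4, 1, 8, 10, 9]
Entering loop: for j, v in enumerate(seq, start=2):

After execution: s = 21
21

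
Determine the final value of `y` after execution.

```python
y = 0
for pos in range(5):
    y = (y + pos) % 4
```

Let's trace through this code step by step.

Initialize: y = 0
Entering loop: for pos in range(5):

After execution: y = 2
2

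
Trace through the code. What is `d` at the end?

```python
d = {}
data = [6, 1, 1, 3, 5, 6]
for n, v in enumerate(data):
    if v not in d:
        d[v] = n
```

Let's trace through this code step by step.

Initialize: d = {}
Initialize: data = [6, 1, 1, 3, 5, 6]
Entering loop: for n, v in enumerate(data):

After execution: d = {6: 0, 1: 1, 3: 3, 5: 4}
{6: 0, 1: 1, 3: 3, 5: 4}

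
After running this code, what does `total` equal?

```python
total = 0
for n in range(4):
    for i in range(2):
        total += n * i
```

Let's trace through this code step by step.

Initialize: total = 0
Entering loop: for n in range(4):

After execution: total = 6
6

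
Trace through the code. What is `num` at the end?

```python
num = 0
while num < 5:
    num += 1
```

Let's trace through this code step by step.

Initialize: num = 0
Entering loop: while num < 5:

After execution: num = 5
5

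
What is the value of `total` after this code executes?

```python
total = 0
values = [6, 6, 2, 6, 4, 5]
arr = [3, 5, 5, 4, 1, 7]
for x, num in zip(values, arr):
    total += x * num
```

Let's trace through this code step by step.

Initialize: total = 0
Initialize: values = [6, 6, 2, 6, 4, 5]
Initialize: arr = [3, 5, 5, 4, 1, 7]
Entering loop: for x, num in zip(values, arr):

After execution: total = 121
121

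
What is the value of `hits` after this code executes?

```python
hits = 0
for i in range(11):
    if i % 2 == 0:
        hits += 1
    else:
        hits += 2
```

Let's trace through this code step by step.

Initialize: hits = 0
Entering loop: for i in range(11):

After execution: hits = 16
16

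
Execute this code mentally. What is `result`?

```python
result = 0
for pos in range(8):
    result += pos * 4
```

Let's trace through this code step by step.

Initialize: result = 0
Entering loop: for pos in range(8):

After execution: result = 112
112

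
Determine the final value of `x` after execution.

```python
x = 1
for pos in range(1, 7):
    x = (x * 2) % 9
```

Let's trace through this code step by step.

Initialize: x = 1
Entering loop: for pos in range(1, 7):

After execution: x = 1
1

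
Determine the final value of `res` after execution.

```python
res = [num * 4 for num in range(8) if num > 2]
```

Let's trace through this code step by step.

Initialize: res = [num * 4 for num in range(8) if num > 2]

After execution: res = [12, 16, 20, 24, 28]
[12, 16, 20, 24, 28]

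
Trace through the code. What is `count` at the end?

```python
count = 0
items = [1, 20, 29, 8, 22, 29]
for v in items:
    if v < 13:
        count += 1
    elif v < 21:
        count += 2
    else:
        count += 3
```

Let's trace through this code step by step.

Initialize: count = 0
Initialize: items = [1, 20, 29, 8, 22, 29]
Entering loop: for v in items:

After execution: count = 13
13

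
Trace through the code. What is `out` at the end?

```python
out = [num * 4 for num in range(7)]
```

Let's trace through this code step by step.

Initialize: out = [num * 4 for num in range(7)]

After execution: out = [0, 4, 8, 12, 16, 20, 24]
[0, 4, 8, 12, 16, 20, 24]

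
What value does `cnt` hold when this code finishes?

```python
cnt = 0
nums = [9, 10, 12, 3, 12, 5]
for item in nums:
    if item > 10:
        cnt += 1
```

Let's trace through this code step by step.

Initialize: cnt = 0
Initialize: nums = [9, 10, 12, 3, 12, 5]
Entering loop: for item in nums:

After execution: cnt = 2
2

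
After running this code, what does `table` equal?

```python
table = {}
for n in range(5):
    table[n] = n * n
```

Let's trace through this code step by step.

Initialize: table = {}
Entering loop: for n in range(5):

After execution: table = {0: 0, 1: 1, 2: 4, 3: 9, 4: 16}
{0: 0, 1: 1, 2: 4, 3: 9, 4: 16}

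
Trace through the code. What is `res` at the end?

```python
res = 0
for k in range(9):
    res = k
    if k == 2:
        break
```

Let's trace through this code step by step.

Initialize: res = 0
Entering loop: for k in range(9):

After execution: res = 2
2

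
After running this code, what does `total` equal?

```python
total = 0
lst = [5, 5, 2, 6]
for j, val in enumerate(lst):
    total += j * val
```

Let's trace through this code step by step.

Initialize: total = 0
Initialize: lst = [5, 5, 2, 6]
Entering loop: for j, val in enumerate(lst):

After execution: total = 27
27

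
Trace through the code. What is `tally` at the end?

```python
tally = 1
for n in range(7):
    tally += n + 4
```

Let's trace through this code step by step.

Initialize: tally = 1
Entering loop: for n in range(7):

After execution: tally = 50
50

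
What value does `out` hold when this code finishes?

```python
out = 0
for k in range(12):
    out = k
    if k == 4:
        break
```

Let's trace through this code step by step.

Initialize: out = 0
Entering loop: for k in range(12):

After execution: out = 4
4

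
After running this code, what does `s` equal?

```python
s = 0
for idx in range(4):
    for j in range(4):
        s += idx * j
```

Let's trace through this code step by step.

Initialize: s = 0
Entering loop: for idx in range(4):

After execution: s = 36
36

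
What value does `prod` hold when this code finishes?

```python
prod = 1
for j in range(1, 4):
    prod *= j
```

Let's trace through this code step by step.

Initialize: prod = 1
Entering loop: for j in range(1, 4):

After execution: prod = 6
6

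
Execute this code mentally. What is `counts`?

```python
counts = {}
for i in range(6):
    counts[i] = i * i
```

Let's trace through this code step by step.

Initialize: counts = {}
Entering loop: for i in range(6):

After execution: counts = {0: 0, 1: 1, 2: 4, 3: 9, 4: 16, 5: 25}
{0: 0, 1: 1, 2: 4, 3: 9, 4: 16, 5: 25}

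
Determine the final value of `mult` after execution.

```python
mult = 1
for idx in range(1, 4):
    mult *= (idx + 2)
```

Let's trace through this code step by step.

Initialize: mult = 1
Entering loop: for idx in range(1, 4):

After execution: mult = 60
60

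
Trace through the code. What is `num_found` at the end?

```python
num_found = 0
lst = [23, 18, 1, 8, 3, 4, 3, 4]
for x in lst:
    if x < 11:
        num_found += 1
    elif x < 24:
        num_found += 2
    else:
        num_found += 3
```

Let's trace through this code step by step.

Initialize: num_found = 0
Initialize: lst = [23, 18, 1, 8, 3, 4, 3, 4]
Entering loop: for x in lst:

After execution: num_found = 10
10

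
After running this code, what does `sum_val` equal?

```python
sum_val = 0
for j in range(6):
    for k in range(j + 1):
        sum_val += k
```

Let's trace through this code step by step.

Initialize: sum_val = 0
Entering loop: for j in range(6):

After execution: sum_val = 35
35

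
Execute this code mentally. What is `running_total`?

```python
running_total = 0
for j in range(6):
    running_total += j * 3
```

Let's trace through this code step by step.

Initialize: running_total = 0
Entering loop: for j in range(6):

After execution: running_total = 45
45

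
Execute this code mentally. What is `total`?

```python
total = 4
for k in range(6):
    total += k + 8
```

Let's trace through this code step by step.

Initialize: total = 4
Entering loop: for k in range(6):

After execution: total = 67
67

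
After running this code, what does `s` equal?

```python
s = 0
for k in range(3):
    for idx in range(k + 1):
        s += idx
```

Let's trace through this code step by step.

Initialize: s = 0
Entering loop: for k in range(3):

After execution: s = 4
4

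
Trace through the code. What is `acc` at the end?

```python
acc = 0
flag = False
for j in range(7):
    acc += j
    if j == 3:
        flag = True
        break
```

Let's trace through this code step by step.

Initialize: acc = 0
Initialize: flag = False
Entering loop: for j in range(7):

After execution: acc = 6
6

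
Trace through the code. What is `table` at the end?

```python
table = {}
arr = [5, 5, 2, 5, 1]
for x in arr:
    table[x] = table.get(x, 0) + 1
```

Let's trace through this code step by step.

Initialize: table = {}
Initialize: arr = [5, 5, 2, 5, 1]
Entering loop: for x in arr:

After execution: table = {5: 3, 2: 1, 1: 1}
{5: 3, 2: 1, 1: 1}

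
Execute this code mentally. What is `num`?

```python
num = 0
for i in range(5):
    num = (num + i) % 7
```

Let's trace through this code step by step.

Initialize: num = 0
Entering loop: for i in range(5):

After execution: num = 3
3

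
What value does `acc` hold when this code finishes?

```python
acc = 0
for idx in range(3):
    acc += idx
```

Let's trace through this code step by step.

Initialize: acc = 0
Entering loop: for idx in range(3):

After execution: acc = 3
3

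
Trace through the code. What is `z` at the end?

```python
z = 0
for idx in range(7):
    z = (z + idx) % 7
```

Let's trace through this code step by step.

Initialize: z = 0
Entering loop: for idx in range(7):

After execution: z = 0
0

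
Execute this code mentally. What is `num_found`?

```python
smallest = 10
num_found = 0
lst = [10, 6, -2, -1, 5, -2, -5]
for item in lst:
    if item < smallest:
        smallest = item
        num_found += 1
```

Let's trace through this code step by step.

Initialize: smallest = 10
Initialize: num_found = 0
Initialize: lst = [10, 6, -2, -1, 5, -2, -5]
Entering loop: for item in lst:

After execution: num_found = 3
3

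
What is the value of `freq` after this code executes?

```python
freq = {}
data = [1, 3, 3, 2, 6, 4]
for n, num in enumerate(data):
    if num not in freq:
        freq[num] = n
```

Let's trace through this code step by step.

Initialize: freq = {}
Initialize: data = [1, 3, 3, 2, 6, 4]
Entering loop: for n, num in enumerate(data):

After execution: freq = {1: 0, 3: 1, 2: 3, 6: 4, 4: 5}
{1: 0, 3: 1, 2: 3, 6: 4, 4: 5}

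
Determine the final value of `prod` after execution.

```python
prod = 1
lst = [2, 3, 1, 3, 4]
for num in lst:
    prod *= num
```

Let's trace through this code step by step.

Initialize: prod = 1
Initialize: lst = [2, 3, 1, 3, 4]
Entering loop: for num in lst:

After execution: prod = 72
72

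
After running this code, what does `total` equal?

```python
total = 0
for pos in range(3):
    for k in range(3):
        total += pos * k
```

Let's trace through this code step by step.

Initialize: total = 0
Entering loop: for pos in range(3):

After execution: total = 9
9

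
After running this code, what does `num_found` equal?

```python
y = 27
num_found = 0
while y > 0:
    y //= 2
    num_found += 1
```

Let's trace through this code step by step.

Initialize: y = 27
Initialize: num_found = 0
Entering loop: while y > 0:

After execution: num_found = 5
5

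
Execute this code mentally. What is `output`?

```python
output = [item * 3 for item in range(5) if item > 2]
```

Let's trace through this code step by step.

Initialize: output = [item * 3 for item in range(5) if item > 2]

After execution: output = [9, 12]
[9, 12]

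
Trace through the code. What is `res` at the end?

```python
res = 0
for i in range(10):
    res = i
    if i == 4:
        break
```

Let's trace through this code step by step.

Initialize: res = 0
Entering loop: for i in range(10):

After execution: res = 4
4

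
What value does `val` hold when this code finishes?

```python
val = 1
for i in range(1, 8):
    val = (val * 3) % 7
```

Let's trace through this code step by step.

Initialize: val = 1
Entering loop: for i in range(1, 8):

After execution: val = 3
3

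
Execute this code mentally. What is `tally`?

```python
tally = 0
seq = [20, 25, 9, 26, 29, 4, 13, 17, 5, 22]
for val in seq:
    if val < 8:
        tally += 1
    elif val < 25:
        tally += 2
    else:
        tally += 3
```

Let's trace through this code step by step.

Initialize: tally = 0
Initialize: seq = [20, 25, 9, 26, 29, 4, 13, 17, 5, 22]
Entering loop: for val in seq:

After execution: tally = 21
21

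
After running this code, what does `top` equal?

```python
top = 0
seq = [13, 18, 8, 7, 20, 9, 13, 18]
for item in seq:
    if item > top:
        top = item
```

Let's trace through this code step by step.

Initialize: top = 0
Initialize: seq = [13, 18, 8, 7, 20, 9, 13, 18]
Entering loop: for item in seq:

After execution: top = 20
20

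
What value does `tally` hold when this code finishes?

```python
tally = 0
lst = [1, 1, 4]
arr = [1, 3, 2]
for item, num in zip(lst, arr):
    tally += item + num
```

Let's trace through this code step by step.

Initialize: tally = 0
Initialize: lst = [1, 1, 4]
Initialize: arr = [1, 3, 2]
Entering loop: for item, num in zip(lst, arr):

After execution: tally = 12
12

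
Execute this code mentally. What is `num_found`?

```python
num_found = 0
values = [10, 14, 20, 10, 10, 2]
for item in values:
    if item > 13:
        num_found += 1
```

Let's trace through this code step by step.

Initialize: num_found = 0
Initialize: values = [10, 14, 20, 10, 10, 2]
Entering loop: for item in values:

After execution: num_found = 2
2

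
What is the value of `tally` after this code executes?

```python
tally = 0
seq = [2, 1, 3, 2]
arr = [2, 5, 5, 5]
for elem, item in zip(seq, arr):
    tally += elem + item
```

Let's trace through this code step by step.

Initialize: tally = 0
Initialize: seq = [2, 1, 3, 2]
Initialize: arr = [2, 5, 5, 5]
Entering loop: for elem, item in zip(seq, arr):

After execution: tally = 25
25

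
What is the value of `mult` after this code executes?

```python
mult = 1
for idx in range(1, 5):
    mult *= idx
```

Let's trace through this code step by step.

Initialize: mult = 1
Entering loop: for idx in range(1, 5):

After execution: mult = 24
24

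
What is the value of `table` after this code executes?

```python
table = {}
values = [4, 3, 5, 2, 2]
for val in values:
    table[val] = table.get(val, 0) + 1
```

Let's trace through this code step by step.

Initialize: table = {}
Initialize: values = [4, 3, 5, 2, 2]
Entering loop: for val in values:

After execution: table = {4: 1, 3: 1, 5: 1, 2: 2}
{4: 1, 3: 1, 5: 1, 2: 2}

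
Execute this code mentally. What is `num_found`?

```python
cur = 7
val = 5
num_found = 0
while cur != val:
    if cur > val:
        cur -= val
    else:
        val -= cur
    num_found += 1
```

Let's trace through this code step by step.

Initialize: cur = 7
Initialize: val = 5
Initialize: num_found = 0
Entering loop: while cur != val:

After execution: num_found = 4
4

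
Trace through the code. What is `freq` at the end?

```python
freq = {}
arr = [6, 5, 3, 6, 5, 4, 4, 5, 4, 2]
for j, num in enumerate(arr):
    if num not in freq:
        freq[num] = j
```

Let's trace through this code step by step.

Initialize: freq = {}
Initialize: arr = [6, 5, 3, 6, 5, 4, 4, 5, 4, 2]
Entering loop: for j, num in enumerate(arr):

After execution: freq = {6: 0, 5: 1, 3: 2, 4: 5, 2: 9}
{6: 0, 5: 1, 3: 2, 4: 5, 2: 9}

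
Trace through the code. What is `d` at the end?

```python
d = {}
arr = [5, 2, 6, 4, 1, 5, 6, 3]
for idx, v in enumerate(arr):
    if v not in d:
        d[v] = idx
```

Let's trace through this code step by step.

Initialize: d = {}
Initialize: arr = [5, 2, 6, 4, 1, 5, 6, 3]
Entering loop: for idx, v in enumerate(arr):

After execution: d = {5: 0, 2: 1, 6: 2, 4: 3, 1: 4, 3: 7}
{5: 0, 2: 1, 6: 2, 4: 3, 1: 4, 3: 7}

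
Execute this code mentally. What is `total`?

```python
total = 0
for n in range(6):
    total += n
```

Let's trace through this code step by step.

Initialize: total = 0
Entering loop: for n in range(6):

After execution: total = 15
15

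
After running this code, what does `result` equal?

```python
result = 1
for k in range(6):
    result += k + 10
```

Let's trace through this code step by step.

Initialize: result = 1
Entering loop: for k in range(6):

After execution: result = 76
76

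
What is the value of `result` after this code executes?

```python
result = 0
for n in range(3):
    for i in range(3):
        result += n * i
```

Let's trace through this code step by step.

Initialize: result = 0
Entering loop: for n in range(3):

After execution: result = 9
9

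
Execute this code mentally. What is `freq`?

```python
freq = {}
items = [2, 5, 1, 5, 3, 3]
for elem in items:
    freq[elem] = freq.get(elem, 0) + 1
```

Let's trace through this code step by step.

Initialize: freq = {}
Initialize: items = [2, 5, 1, 5, 3, 3]
Entering loop: for elem in items:

After execution: freq = {2: 1, 5: 2, 1: 1, 3: 2}
{2: 1, 5: 2, 1: 1, 3: 2}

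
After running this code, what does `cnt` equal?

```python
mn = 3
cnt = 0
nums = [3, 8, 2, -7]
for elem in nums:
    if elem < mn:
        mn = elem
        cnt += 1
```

Let's trace through this code step by step.

Initialize: mn = 3
Initialize: cnt = 0
Initialize: nums = [3, 8, 2, -7]
Entering loop: for elem in nums:

After execution: cnt = 2
2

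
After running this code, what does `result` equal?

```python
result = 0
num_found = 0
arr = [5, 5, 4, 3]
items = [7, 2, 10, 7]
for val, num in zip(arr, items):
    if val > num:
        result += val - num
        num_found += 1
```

Let's trace through this code step by step.

Initialize: result = 0
Initialize: num_found = 0
Initialize: arr = [5, 5, 4, 3]
Initialize: items = [7, 2, 10, 7]
Entering loop: for val, num in zip(arr, items):

After execution: result = 3
3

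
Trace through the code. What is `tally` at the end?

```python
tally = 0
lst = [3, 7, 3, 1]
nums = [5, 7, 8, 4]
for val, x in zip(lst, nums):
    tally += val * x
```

Let's trace through this code step by step.

Initialize: tally = 0
Initialize: lst = [3, 7, 3, 1]
Initialize: nums = [5, 7, 8, 4]
Entering loop: for val, x in zip(lst, nums):

After execution: tally = 92
92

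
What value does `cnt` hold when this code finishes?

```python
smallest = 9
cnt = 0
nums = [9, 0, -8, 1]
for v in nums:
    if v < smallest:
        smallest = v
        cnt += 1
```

Let's trace through this code step by step.

Initialize: smallest = 9
Initialize: cnt = 0
Initialize: nums = [9, 0, -8, 1]
Entering loop: for v in nums:

After execution: cnt = 2
2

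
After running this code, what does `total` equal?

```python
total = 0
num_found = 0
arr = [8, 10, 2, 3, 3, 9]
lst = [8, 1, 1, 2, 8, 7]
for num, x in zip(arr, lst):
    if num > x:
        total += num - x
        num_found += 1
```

Let's trace through this code step by step.

Initialize: total = 0
Initialize: num_found = 0
Initialize: arr = [8, 10, 2, 3, 3, 9]
Initialize: lst = [8, 1, 1, 2, 8, 7]
Entering loop: for num, x in zip(arr, lst):

After execution: total = 13
13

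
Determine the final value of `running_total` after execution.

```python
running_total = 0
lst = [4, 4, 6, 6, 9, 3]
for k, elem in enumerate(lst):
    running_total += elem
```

Let's trace through this code step by step.

Initialize: running_total = 0
Initialize: lst = [4, 4, 6, 6, 9, 3]
Entering loop: for k, elem in enumerate(lst):

After execution: running_total = 32
32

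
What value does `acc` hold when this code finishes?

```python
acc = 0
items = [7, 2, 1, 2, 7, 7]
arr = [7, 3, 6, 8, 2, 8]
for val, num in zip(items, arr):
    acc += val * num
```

Let's trace through this code step by step.

Initialize: acc = 0
Initialize: items = [7, 2, 1, 2, 7, 7]
Initialize: arr = [7, 3, 6, 8, 2, 8]
Entering loop: for val, num in zip(items, arr):

After execution: acc = 147
147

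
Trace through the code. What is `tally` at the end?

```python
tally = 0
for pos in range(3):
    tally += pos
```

Let's trace through this code step by step.

Initialize: tally = 0
Entering loop: for pos in range(3):

After execution: tally = 3
3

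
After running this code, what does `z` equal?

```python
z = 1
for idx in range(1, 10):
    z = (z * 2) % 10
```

Let's trace through this code step by step.

Initialize: z = 1
Entering loop: for idx in range(1, 10):

After execution: z = 2
2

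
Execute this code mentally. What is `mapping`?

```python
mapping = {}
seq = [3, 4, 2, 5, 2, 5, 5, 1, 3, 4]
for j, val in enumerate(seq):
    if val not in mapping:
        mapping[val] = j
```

Let's trace through this code step by step.

Initialize: mapping = {}
Initialize: seq = [3, 4, 2, 5, 2, 5, 5, 1, 3, 4]
Entering loop: for j, val in enumerate(seq):

After execution: mapping = {3: 0, 4: 1, 2: 2, 5: 3, 1: 7}
{3: 0, 4: 1, 2: 2, 5: 3, 1: 7}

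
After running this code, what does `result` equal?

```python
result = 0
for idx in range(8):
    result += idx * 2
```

Let's trace through this code step by step.

Initialize: result = 0
Entering loop: for idx in range(8):

After execution: result = 56
56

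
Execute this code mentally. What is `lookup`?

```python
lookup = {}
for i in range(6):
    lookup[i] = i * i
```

Let's trace through this code step by step.

Initialize: lookup = {}
Entering loop: for i in range(6):

After execution: lookup = {0: 0, 1: 1, 2: 4, 3: 9, 4: 16, 5: 25}
{0: 0, 1: 1, 2: 4, 3: 9, 4: 16, 5: 25}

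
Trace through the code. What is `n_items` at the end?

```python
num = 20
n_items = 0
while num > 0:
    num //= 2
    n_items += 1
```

Let's trace through this code step by step.

Initialize: num = 20
Initialize: n_items = 0
Entering loop: while num > 0:

After execution: n_items = 5
5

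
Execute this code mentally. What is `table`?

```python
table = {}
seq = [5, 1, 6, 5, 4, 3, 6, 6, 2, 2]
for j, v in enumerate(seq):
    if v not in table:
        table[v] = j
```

Let's trace through this code step by step.

Initialize: table = {}
Initialize: seq = [5, 1, 6, 5, 4, 3, 6, 6, 2, 2]
Entering loop: for j, v in enumerate(seq):

After execution: table = {5: 0, 1: 1, 6: 2, 4: 4, 3: 5, 2: 8}
{5: 0, 1: 1, 6: 2, 4: 4, 3: 5, 2: 8}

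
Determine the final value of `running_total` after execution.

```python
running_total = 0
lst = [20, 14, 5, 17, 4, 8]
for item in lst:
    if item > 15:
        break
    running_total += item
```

Let's trace through this code step by step.

Initialize: running_total = 0
Initialize: lst = [20, 14, 5, 17, 4, 8]
Entering loop: for item in lst:

After execution: running_total = 0
0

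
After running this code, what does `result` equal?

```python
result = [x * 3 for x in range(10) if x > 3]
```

Let's trace through this code step by step.

Initialize: result = [x * 3 for x in range(10) if x > 3]

After execution: result = [12, 15, 18, 21, 24, 27]
[12, 15, 18, 21, 24, 27]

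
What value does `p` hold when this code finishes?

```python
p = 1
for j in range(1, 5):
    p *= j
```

Let's trace through this code step by step.

Initialize: p = 1
Entering loop: for j in range(1, 5):

After execution: p = 24
24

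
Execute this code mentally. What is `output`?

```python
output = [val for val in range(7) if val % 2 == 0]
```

Let's trace through this code step by step.

Initialize: output = [val for val in range(7) if val % 2 == 0]

After execution: output = [0, 2, 4, 6]
[0, 2, 4, 6]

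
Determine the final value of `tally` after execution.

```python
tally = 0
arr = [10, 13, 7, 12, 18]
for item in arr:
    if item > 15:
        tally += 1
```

Let's trace through this code step by step.

Initialize: tally = 0
Initialize: arr = [10, 13, 7, 12, 18]
Entering loop: for item in arr:

After execution: tally = 1
1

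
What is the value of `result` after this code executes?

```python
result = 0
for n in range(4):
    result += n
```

Let's trace through this code step by step.

Initialize: result = 0
Entering loop: for n in range(4):

After execution: result = 6
6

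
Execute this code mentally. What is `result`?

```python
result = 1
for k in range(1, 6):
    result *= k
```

Let's trace through this code step by step.

Initialize: result = 1
Entering loop: for k in range(1, 6):

After execution: result = 120
120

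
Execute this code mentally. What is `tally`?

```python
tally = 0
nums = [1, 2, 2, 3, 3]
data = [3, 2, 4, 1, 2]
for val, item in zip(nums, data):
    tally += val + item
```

Let's trace through this code step by step.

Initialize: tally = 0
Initialize: nums = [1, 2, 2, 3, 3]
Initialize: data = [3, 2, 4, 1, 2]
Entering loop: for val, item in zip(nums, data):

After execution: tally = 23
23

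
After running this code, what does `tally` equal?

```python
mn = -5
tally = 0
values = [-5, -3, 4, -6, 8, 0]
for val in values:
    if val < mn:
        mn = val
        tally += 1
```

Let's trace through this code step by step.

Initialize: mn = -5
Initialize: tally = 0
Initialize: values = [-5, -3, 4, -6, 8, 0]
Entering loop: for val in values:

After execution: tally = 1
1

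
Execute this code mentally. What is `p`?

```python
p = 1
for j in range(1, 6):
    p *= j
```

Let's trace through this code step by step.

Initialize: p = 1
Entering loop: for j in range(1, 6):

After execution: p = 120
120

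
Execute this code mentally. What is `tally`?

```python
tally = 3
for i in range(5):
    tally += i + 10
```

Let's trace through this code step by step.

Initialize: tally = 3
Entering loop: for i in range(5):

After execution: tally = 63
63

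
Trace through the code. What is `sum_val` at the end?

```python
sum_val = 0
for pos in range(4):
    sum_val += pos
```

Let's trace through this code step by step.

Initialize: sum_val = 0
Entering loop: for pos in range(4):

After execution: sum_val = 6
6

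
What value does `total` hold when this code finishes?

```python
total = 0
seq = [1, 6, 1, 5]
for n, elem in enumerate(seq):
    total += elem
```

Let's trace through this code step by step.

Initialize: total = 0
Initialize: seq = [1, 6, 1, 5]
Entering loop: for n, elem in enumerate(seq):

After execution: total = 13
13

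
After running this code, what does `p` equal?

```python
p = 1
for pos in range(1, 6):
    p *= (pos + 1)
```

Let's trace through this code step by step.

Initialize: p = 1
Entering loop: for pos in range(1, 6):

After execution: p = 720
720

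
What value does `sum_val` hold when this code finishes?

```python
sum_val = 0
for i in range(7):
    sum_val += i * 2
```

Let's trace through this code step by step.

Initialize: sum_val = 0
Entering loop: for i in range(7):

After execution: sum_val = 42
42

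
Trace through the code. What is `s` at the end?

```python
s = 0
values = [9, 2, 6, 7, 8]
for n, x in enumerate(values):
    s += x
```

Let's trace through this code step by step.

Initialize: s = 0
Initialize: values = [9, 2, 6, 7, 8]
Entering loop: for n, x in enumerate(values):

After execution: s = 32
32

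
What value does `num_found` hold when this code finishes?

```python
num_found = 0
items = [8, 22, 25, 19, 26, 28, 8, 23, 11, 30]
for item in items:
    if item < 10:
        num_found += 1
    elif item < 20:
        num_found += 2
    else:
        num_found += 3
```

Let's trace through this code step by step.

Initialize: num_found = 0
Initialize: items = [8, 22, 25, 19, 26, 28, 8, 23, 11, 30]
Entering loop: for item in items:

After execution: num_found = 24
24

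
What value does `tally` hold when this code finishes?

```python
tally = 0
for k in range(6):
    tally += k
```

Let's trace through this code step by step.

Initialize: tally = 0
Entering loop: for k in range(6):

After execution: tally = 15
15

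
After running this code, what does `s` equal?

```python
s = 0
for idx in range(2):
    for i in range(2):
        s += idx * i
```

Let's trace through this code step by step.

Initialize: s = 0
Entering loop: for idx in range(2):

After execution: s = 1
1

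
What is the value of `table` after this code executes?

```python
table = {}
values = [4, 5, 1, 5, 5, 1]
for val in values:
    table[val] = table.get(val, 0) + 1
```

Let's trace through this code step by step.

Initialize: table = {}
Initialize: values = [4, 5, 1, 5, 5, 1]
Entering loop: for val in values:

After execution: table = {4: 1, 5: 3, 1: 2}
{4: 1, 5: 3, 1: 2}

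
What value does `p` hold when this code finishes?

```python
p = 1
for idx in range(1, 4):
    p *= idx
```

Let's trace through this code step by step.

Initialize: p = 1
Entering loop: for idx in range(1, 4):

After execution: p = 6
6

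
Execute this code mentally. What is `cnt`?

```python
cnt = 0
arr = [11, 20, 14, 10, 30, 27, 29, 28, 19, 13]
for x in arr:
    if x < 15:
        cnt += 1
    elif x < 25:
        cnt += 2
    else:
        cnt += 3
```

Let's trace through this code step by step.

Initialize: cnt = 0
Initialize: arr = [11, 20, 14, 10, 30, 27, 29, 28, 19, 13]
Entering loop: for x in arr:

After execution: cnt = 20
20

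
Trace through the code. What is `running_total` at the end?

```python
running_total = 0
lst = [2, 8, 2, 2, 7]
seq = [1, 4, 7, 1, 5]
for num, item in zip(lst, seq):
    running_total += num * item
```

Let's trace through this code step by step.

Initialize: running_total = 0
Initialize: lst = [2, 8, 2, 2, 7]
Initialize: seq = [1, 4, 7, 1, 5]
Entering loop: for num, item in zip(lst, seq):

After execution: running_total = 85
85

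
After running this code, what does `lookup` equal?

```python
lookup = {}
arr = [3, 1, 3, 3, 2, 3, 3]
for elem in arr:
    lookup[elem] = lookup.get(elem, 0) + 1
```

Let's trace through this code step by step.

Initialize: lookup = {}
Initialize: arr = [3, 1, 3, 3, 2, 3, 3]
Entering loop: for elem in arr:

After execution: lookup = {3: 5, 1: 1, 2: 1}
{3: 5, 1: 1, 2: 1}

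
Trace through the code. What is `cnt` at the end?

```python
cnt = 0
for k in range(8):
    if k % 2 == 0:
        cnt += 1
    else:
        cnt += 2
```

Let's trace through this code step by step.

Initialize: cnt = 0
Entering loop: for k in range(8):

After execution: cnt = 12
12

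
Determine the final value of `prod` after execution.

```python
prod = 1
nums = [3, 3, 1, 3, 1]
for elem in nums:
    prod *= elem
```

Let's trace through this code step by step.

Initialize: prod = 1
Initialize: nums = [3, 3, 1, 3, 1]
Entering loop: for elem in nums:

After execution: prod = 27
27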